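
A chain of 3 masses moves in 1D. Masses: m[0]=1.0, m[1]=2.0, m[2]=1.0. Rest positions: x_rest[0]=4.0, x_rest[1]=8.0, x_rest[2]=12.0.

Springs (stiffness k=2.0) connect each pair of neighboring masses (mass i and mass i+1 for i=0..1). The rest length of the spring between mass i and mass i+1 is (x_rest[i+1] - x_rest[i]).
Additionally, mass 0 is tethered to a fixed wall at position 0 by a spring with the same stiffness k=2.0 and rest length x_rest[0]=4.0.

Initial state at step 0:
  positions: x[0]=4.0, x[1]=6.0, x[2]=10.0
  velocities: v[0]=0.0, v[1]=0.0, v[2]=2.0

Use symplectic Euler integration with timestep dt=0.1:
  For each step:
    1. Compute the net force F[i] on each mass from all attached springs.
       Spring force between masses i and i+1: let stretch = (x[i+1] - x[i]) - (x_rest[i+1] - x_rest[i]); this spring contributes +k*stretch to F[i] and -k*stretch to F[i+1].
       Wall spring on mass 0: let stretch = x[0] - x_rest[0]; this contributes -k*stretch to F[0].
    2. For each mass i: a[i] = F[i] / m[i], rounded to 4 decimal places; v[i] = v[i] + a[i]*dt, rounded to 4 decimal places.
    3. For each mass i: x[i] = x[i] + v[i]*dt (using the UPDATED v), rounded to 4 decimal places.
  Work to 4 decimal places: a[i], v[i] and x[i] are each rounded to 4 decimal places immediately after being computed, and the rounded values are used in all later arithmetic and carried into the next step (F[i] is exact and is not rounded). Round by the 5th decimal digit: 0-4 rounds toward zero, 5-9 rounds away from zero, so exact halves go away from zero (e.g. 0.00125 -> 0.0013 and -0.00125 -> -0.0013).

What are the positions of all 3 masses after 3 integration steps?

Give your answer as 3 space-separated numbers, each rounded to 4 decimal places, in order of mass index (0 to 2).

Step 0: x=[4.0000 6.0000 10.0000] v=[0.0000 0.0000 2.0000]
Step 1: x=[3.9600 6.0200 10.2000] v=[-0.4000 0.2000 2.0000]
Step 2: x=[3.8820 6.0612 10.3964] v=[-0.7800 0.4120 1.9640]
Step 3: x=[3.7699 6.1240 10.5861] v=[-1.1206 0.6276 1.8970]

Answer: 3.7699 6.1240 10.5861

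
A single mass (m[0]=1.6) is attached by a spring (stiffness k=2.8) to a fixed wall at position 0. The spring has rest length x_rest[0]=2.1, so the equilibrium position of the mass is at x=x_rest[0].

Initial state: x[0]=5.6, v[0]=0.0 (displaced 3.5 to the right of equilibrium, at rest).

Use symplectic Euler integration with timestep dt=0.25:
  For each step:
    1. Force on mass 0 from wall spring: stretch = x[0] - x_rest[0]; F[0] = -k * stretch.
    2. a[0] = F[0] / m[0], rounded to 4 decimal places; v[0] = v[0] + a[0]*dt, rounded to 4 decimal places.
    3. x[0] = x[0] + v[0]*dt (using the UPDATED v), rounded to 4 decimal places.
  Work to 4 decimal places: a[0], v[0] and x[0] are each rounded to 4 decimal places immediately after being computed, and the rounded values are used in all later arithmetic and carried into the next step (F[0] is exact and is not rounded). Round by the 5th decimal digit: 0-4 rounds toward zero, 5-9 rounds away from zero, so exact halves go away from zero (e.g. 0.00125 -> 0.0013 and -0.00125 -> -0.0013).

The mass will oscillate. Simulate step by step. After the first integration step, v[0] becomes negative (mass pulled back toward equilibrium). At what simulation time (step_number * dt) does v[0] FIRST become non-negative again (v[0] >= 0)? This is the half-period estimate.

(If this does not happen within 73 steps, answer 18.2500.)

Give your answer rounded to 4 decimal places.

Step 0: x=[5.6000] v=[0.0000]
Step 1: x=[5.2172] v=[-1.5313]
Step 2: x=[4.4934] v=[-2.8951]
Step 3: x=[3.5079] v=[-3.9422]
Step 4: x=[2.3684] v=[-4.5582]
Step 5: x=[1.1995] v=[-4.6756]
Step 6: x=[0.1291] v=[-4.2816]
Step 7: x=[-0.7257] v=[-3.4193]
Step 8: x=[-1.2715] v=[-2.1831]
Step 9: x=[-1.4485] v=[-0.7081]
Step 10: x=[-1.2374] v=[0.8444]
First v>=0 after going negative at step 10, time=2.5000

Answer: 2.5000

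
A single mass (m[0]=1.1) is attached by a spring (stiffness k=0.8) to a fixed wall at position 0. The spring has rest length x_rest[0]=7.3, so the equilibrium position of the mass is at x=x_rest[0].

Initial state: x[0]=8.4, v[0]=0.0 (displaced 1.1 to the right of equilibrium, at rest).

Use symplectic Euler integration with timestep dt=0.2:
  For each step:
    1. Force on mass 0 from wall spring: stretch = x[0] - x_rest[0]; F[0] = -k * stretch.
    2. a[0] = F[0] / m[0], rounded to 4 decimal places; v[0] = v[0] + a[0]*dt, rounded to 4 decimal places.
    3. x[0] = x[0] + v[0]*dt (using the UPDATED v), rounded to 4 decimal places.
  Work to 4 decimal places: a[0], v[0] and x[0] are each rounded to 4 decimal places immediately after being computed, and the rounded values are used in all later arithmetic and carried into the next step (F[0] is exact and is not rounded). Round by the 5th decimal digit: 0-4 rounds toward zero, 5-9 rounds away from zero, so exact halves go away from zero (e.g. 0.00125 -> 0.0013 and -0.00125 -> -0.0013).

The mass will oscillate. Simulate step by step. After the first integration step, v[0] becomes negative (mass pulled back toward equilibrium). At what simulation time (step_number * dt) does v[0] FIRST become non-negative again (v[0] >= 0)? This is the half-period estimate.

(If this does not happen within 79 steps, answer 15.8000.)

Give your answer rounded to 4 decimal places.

Step 0: x=[8.4000] v=[0.0000]
Step 1: x=[8.3680] v=[-0.1600]
Step 2: x=[8.3049] v=[-0.3153]
Step 3: x=[8.2126] v=[-0.4615]
Step 4: x=[8.0938] v=[-0.5942]
Step 5: x=[7.9519] v=[-0.7097]
Step 6: x=[7.7910] v=[-0.8045]
Step 7: x=[7.6158] v=[-0.8759]
Step 8: x=[7.4314] v=[-0.9218]
Step 9: x=[7.2432] v=[-0.9409]
Step 10: x=[7.0567] v=[-0.9326]
Step 11: x=[6.8773] v=[-0.8972]
Step 12: x=[6.7102] v=[-0.8357]
Step 13: x=[6.5602] v=[-0.7499]
Step 14: x=[6.4317] v=[-0.6423]
Step 15: x=[6.3285] v=[-0.5160]
Step 16: x=[6.2536] v=[-0.3747]
Step 17: x=[6.2091] v=[-0.2225]
Step 18: x=[6.1963] v=[-0.0638]
Step 19: x=[6.2156] v=[0.0967]
First v>=0 after going negative at step 19, time=3.8000

Answer: 3.8000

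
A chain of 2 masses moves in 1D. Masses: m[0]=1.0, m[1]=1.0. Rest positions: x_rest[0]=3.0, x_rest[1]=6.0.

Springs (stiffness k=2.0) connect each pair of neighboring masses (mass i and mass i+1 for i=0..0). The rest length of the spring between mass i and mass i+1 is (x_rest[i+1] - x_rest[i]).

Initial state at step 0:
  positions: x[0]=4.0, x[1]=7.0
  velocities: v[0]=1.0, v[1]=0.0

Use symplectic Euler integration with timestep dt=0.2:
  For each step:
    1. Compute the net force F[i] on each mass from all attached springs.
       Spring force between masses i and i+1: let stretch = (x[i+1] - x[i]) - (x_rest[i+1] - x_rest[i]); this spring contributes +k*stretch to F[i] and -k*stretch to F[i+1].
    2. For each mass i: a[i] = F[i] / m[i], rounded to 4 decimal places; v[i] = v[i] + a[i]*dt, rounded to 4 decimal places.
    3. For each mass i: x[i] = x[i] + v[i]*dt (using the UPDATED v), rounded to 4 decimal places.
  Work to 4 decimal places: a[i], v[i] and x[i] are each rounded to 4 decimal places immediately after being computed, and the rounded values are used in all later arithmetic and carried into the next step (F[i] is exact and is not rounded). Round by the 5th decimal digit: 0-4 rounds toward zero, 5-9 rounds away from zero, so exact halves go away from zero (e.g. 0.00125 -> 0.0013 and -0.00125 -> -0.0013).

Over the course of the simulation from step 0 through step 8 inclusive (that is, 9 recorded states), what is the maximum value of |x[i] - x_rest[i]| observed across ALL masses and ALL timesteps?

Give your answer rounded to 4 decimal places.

Step 0: x=[4.0000 7.0000] v=[1.0000 0.0000]
Step 1: x=[4.2000 7.0000] v=[1.0000 0.0000]
Step 2: x=[4.3840 7.0160] v=[0.9200 0.0800]
Step 3: x=[4.5386 7.0614] v=[0.7728 0.2272]
Step 4: x=[4.6550 7.1450] v=[0.5819 0.4181]
Step 5: x=[4.7306 7.2694] v=[0.3779 0.6221]
Step 6: x=[4.7693 7.4307] v=[0.1934 0.8066]
Step 7: x=[4.7809 7.6191] v=[0.0580 0.9420]
Step 8: x=[4.7796 7.8204] v=[-0.0067 1.0067]
Max displacement = 1.8204

Answer: 1.8204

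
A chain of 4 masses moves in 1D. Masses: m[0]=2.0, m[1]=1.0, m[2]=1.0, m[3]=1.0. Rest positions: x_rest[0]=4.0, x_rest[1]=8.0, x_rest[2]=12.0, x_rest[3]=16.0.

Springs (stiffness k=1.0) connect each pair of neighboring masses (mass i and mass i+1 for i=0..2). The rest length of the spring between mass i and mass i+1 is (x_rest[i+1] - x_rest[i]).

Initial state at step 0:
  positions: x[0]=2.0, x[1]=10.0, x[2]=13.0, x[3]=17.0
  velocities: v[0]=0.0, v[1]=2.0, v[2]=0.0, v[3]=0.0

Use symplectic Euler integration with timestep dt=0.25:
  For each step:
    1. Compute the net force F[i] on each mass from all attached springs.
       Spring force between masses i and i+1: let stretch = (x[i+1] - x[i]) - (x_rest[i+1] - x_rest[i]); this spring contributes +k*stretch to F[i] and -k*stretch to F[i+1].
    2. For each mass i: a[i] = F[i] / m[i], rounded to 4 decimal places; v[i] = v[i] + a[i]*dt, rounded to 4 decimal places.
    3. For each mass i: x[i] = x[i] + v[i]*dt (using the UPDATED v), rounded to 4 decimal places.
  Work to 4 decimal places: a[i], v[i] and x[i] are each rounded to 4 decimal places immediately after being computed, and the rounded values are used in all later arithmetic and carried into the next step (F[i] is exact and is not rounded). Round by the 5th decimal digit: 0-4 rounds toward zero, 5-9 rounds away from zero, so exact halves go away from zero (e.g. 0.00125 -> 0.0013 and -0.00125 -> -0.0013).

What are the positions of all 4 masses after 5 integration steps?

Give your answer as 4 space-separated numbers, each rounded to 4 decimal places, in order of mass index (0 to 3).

Answer: 3.7144 8.3151 13.6332 17.1232

Derivation:
Step 0: x=[2.0000 10.0000 13.0000 17.0000] v=[0.0000 2.0000 0.0000 0.0000]
Step 1: x=[2.1250 10.1875 13.0625 17.0000] v=[0.5000 0.7500 0.2500 0.0000]
Step 2: x=[2.3770 10.0508 13.1914 17.0039] v=[1.0078 -0.5469 0.5156 0.0156]
Step 3: x=[2.7438 9.6308 13.3623 17.0195] v=[1.4670 -1.6802 0.6836 0.0625]
Step 4: x=[3.2008 9.0135 13.5286 17.0566] v=[1.8279 -2.4691 0.6650 0.1482]
Step 5: x=[3.7144 8.3151 13.6332 17.1232] v=[2.0545 -2.7935 0.4182 0.2662]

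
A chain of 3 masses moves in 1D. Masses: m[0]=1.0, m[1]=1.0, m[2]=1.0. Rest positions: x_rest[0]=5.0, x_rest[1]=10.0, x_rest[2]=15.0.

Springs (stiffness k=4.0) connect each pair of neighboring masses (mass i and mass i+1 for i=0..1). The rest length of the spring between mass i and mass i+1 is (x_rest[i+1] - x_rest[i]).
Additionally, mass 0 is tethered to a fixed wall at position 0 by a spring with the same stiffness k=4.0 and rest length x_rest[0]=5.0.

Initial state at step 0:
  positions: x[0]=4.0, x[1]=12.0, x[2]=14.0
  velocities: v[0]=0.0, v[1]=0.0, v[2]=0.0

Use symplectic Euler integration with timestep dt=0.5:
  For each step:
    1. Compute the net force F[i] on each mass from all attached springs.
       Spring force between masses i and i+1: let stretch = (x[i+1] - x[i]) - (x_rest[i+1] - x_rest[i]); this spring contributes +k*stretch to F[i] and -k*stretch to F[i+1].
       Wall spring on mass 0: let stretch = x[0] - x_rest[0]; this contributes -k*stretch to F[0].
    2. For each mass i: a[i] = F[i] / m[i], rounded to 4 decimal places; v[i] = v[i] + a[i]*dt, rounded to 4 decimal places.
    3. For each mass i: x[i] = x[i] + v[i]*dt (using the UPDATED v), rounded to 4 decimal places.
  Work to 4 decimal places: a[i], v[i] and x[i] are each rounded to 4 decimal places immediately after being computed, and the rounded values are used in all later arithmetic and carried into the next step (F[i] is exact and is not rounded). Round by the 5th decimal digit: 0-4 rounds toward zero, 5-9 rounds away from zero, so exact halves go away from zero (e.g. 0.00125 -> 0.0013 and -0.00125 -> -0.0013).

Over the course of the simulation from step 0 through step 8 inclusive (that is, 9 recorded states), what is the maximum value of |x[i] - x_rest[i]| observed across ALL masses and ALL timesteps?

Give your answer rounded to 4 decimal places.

Answer: 4.0000

Derivation:
Step 0: x=[4.0000 12.0000 14.0000] v=[0.0000 0.0000 0.0000]
Step 1: x=[8.0000 6.0000 17.0000] v=[8.0000 -12.0000 6.0000]
Step 2: x=[2.0000 13.0000 14.0000] v=[-12.0000 14.0000 -6.0000]
Step 3: x=[5.0000 10.0000 15.0000] v=[6.0000 -6.0000 2.0000]
Step 4: x=[8.0000 7.0000 16.0000] v=[6.0000 -6.0000 2.0000]
Step 5: x=[2.0000 14.0000 13.0000] v=[-12.0000 14.0000 -6.0000]
Step 6: x=[6.0000 8.0000 16.0000] v=[8.0000 -12.0000 6.0000]
Step 7: x=[6.0000 8.0000 16.0000] v=[0.0000 0.0000 0.0000]
Step 8: x=[2.0000 14.0000 13.0000] v=[-8.0000 12.0000 -6.0000]
Max displacement = 4.0000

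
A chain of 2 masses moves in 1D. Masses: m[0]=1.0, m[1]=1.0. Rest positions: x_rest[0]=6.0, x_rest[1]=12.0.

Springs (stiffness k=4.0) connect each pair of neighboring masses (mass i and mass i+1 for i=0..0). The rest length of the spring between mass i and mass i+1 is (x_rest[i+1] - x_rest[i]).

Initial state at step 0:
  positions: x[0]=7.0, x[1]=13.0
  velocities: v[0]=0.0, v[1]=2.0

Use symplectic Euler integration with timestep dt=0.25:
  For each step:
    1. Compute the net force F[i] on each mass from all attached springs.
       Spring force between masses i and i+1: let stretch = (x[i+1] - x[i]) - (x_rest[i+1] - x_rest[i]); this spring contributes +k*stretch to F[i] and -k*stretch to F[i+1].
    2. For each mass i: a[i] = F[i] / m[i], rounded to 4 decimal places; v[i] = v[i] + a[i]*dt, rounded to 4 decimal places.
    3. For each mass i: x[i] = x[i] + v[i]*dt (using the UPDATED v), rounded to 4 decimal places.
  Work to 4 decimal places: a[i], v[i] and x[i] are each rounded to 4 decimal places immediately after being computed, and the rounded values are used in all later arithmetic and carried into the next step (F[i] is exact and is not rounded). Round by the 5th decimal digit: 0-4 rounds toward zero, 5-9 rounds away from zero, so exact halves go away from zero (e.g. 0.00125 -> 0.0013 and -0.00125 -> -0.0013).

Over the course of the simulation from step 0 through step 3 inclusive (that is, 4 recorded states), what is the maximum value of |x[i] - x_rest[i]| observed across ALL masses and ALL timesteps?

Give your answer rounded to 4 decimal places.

Step 0: x=[7.0000 13.0000] v=[0.0000 2.0000]
Step 1: x=[7.0000 13.5000] v=[0.0000 2.0000]
Step 2: x=[7.1250 13.8750] v=[0.5000 1.5000]
Step 3: x=[7.4375 14.0625] v=[1.2500 0.7500]
Max displacement = 2.0625

Answer: 2.0625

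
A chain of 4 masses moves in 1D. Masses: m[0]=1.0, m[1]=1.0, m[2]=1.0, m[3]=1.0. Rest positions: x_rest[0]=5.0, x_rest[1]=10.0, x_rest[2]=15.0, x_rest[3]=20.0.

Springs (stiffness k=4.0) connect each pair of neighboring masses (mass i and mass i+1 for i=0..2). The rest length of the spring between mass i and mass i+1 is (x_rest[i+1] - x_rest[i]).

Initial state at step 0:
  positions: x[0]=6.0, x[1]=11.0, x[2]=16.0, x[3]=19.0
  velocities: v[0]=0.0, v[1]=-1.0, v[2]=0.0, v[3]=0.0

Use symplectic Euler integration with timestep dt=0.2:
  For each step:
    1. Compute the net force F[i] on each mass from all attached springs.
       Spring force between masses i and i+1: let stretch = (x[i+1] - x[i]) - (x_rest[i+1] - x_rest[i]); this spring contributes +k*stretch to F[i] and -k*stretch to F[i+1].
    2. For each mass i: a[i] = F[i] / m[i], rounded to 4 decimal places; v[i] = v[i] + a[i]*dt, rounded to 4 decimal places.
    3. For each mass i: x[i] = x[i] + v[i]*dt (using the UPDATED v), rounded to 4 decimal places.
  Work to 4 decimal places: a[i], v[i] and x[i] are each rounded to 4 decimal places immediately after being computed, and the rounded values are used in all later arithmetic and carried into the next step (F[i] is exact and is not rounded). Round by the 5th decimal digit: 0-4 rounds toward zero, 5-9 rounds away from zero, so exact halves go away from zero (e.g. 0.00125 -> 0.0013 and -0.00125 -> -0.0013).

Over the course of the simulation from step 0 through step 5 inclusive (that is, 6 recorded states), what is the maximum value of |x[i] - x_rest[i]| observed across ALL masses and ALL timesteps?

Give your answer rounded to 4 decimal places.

Answer: 1.1291

Derivation:
Step 0: x=[6.0000 11.0000 16.0000 19.0000] v=[0.0000 -1.0000 0.0000 0.0000]
Step 1: x=[6.0000 10.8000 15.6800 19.3200] v=[0.0000 -1.0000 -1.6000 1.6000]
Step 2: x=[5.9680 10.6128 15.1616 19.8576] v=[-0.1600 -0.9360 -2.5920 2.6880]
Step 3: x=[5.8792 10.4102 14.6668 20.4438] v=[-0.4442 -1.0128 -2.4742 2.9312]
Step 4: x=[5.7153 10.1637 14.4152 20.9057] v=[-0.8194 -1.2323 -1.2579 2.3096]
Step 5: x=[5.4632 9.8857 14.5219 21.1291] v=[-1.2607 -1.3898 0.5333 1.1172]
Max displacement = 1.1291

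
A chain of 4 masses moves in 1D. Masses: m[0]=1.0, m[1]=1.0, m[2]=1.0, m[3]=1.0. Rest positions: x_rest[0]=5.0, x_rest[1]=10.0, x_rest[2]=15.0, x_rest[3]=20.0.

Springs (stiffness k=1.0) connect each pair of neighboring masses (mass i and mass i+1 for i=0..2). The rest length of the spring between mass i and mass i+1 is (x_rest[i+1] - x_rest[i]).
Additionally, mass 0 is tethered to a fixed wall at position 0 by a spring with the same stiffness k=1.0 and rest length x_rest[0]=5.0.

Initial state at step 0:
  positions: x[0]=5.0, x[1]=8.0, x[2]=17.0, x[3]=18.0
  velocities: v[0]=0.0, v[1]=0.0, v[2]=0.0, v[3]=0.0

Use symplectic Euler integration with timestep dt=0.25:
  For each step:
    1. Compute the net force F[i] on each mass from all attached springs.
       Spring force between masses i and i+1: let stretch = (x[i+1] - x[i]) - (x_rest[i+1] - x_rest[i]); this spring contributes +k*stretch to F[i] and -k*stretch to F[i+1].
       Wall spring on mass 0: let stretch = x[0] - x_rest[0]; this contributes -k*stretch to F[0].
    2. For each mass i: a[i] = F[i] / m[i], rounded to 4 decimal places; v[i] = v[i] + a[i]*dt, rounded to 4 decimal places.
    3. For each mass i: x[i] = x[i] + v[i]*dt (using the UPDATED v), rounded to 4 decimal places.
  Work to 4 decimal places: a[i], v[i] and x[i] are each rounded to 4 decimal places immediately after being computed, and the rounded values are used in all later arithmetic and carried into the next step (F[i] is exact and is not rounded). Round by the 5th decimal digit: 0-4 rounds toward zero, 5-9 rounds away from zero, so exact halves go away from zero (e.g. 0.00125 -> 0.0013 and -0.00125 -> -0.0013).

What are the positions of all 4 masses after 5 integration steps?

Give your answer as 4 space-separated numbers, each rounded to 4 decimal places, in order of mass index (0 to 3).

Answer: 4.2270 11.1256 12.5057 20.3525

Derivation:
Step 0: x=[5.0000 8.0000 17.0000 18.0000] v=[0.0000 0.0000 0.0000 0.0000]
Step 1: x=[4.8750 8.3750 16.5000 18.2500] v=[-0.5000 1.5000 -2.0000 1.0000]
Step 2: x=[4.6641 9.0391 15.6016 18.7031] v=[-0.8438 2.6563 -3.5938 1.8125]
Step 3: x=[4.4351 9.8399 14.4868 19.2749] v=[-0.9161 3.2032 -4.4591 2.2871]
Step 4: x=[4.2667 10.5933 13.3809 19.8599] v=[-0.6737 3.0137 -4.4238 2.3401]
Step 5: x=[4.2270 11.1256 12.5057 20.3525] v=[-0.1587 2.1290 -3.5010 1.9704]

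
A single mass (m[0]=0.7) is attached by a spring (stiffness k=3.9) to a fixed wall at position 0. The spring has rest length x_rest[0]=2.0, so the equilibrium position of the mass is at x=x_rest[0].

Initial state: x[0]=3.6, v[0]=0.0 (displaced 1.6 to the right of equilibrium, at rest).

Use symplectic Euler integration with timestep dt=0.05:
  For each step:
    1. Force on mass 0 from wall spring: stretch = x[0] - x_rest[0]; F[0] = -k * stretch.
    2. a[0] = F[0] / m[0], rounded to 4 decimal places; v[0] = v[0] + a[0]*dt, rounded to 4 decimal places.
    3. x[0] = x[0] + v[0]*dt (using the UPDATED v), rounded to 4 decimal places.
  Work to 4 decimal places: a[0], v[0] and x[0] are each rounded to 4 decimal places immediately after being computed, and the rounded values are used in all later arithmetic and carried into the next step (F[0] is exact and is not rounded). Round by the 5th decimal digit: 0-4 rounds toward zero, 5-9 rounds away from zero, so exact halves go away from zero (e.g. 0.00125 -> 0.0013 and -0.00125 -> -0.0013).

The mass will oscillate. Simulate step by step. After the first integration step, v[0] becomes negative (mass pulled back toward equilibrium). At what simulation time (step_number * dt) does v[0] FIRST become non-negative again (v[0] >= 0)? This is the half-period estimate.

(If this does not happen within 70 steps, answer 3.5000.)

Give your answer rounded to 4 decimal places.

Answer: 1.3500

Derivation:
Step 0: x=[3.6000] v=[0.0000]
Step 1: x=[3.5777] v=[-0.4457]
Step 2: x=[3.5334] v=[-0.8852]
Step 3: x=[3.4678] v=[-1.3124]
Step 4: x=[3.3817] v=[-1.7213]
Step 5: x=[3.2764] v=[-2.1062]
Step 6: x=[3.1533] v=[-2.4618]
Step 7: x=[3.0141] v=[-2.7831]
Step 8: x=[2.8608] v=[-3.0656]
Step 9: x=[2.6955] v=[-3.3054]
Step 10: x=[2.5205] v=[-3.4991]
Step 11: x=[2.3383] v=[-3.6441]
Step 12: x=[2.1514] v=[-3.7383]
Step 13: x=[1.9624] v=[-3.7805]
Step 14: x=[1.7739] v=[-3.7700]
Step 15: x=[1.5886] v=[-3.7070]
Step 16: x=[1.4090] v=[-3.5924]
Step 17: x=[1.2376] v=[-3.4278]
Step 18: x=[1.0768] v=[-3.2154]
Step 19: x=[0.9289] v=[-2.9582]
Step 20: x=[0.7959] v=[-2.6598]
Step 21: x=[0.6797] v=[-2.3244]
Step 22: x=[0.5819] v=[-1.9566]
Step 23: x=[0.5038] v=[-1.5616]
Step 24: x=[0.4466] v=[-1.1448]
Step 25: x=[0.4110] v=[-0.7121]
Step 26: x=[0.3975] v=[-0.2695]
Step 27: x=[0.4063] v=[0.1769]
First v>=0 after going negative at step 27, time=1.3500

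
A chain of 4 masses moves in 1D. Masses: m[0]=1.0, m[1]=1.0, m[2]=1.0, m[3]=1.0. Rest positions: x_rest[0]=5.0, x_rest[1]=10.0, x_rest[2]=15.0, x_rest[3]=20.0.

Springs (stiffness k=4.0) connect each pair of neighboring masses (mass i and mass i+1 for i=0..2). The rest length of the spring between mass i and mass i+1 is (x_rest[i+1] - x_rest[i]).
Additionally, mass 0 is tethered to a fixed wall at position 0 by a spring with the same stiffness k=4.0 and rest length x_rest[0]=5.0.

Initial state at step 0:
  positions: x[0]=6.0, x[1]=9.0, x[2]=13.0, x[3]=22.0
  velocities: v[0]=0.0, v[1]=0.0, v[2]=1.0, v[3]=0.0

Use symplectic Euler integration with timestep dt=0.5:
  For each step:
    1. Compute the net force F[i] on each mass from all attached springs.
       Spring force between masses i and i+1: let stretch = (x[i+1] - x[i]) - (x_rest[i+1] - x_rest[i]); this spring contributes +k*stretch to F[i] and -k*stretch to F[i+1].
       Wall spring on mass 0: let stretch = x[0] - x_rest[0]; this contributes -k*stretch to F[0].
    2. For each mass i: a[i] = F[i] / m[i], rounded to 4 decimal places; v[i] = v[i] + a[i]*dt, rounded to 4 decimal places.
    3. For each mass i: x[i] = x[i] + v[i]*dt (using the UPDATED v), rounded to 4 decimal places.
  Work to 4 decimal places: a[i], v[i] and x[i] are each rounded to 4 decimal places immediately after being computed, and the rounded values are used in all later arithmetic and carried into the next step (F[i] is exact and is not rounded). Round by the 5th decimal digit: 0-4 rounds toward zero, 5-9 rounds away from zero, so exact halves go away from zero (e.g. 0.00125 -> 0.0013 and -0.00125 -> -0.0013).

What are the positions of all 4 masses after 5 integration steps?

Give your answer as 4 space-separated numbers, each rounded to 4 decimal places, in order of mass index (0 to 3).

Step 0: x=[6.0000 9.0000 13.0000 22.0000] v=[0.0000 0.0000 1.0000 0.0000]
Step 1: x=[3.0000 10.0000 18.5000 18.0000] v=[-6.0000 2.0000 11.0000 -8.0000]
Step 2: x=[4.0000 12.5000 15.0000 19.5000] v=[2.0000 5.0000 -7.0000 3.0000]
Step 3: x=[9.5000 9.0000 13.5000 21.5000] v=[11.0000 -7.0000 -3.0000 4.0000]
Step 4: x=[5.0000 10.5000 15.5000 20.5000] v=[-9.0000 3.0000 4.0000 -2.0000]
Step 5: x=[1.0000 11.5000 17.5000 19.5000] v=[-8.0000 2.0000 4.0000 -2.0000]

Answer: 1.0000 11.5000 17.5000 19.5000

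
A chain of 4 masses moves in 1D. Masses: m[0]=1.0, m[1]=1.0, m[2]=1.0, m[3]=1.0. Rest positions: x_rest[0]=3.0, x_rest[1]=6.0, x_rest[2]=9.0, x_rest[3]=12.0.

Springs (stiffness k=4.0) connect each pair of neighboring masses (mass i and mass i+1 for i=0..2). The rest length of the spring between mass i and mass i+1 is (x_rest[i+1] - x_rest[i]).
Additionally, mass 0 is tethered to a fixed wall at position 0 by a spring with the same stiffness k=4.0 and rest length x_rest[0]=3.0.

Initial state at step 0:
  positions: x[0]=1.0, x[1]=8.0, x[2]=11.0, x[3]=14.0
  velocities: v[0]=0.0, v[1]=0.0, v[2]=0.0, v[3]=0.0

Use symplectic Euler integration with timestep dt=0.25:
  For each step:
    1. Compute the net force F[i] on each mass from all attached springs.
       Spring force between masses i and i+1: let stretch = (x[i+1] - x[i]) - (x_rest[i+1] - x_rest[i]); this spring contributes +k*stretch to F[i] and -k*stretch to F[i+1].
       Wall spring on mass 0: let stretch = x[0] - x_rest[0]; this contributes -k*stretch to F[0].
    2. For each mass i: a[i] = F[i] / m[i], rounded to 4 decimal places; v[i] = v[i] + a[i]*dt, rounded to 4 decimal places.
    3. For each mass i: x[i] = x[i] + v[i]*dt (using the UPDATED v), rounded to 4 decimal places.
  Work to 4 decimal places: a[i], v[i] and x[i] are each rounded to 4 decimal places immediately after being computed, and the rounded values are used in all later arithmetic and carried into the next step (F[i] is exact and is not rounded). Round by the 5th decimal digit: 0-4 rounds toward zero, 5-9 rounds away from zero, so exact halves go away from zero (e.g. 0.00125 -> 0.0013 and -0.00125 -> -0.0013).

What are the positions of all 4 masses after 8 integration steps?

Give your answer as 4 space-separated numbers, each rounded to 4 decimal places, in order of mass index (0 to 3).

Step 0: x=[1.0000 8.0000 11.0000 14.0000] v=[0.0000 0.0000 0.0000 0.0000]
Step 1: x=[2.5000 7.0000 11.0000 14.0000] v=[6.0000 -4.0000 0.0000 0.0000]
Step 2: x=[4.5000 5.8750 10.7500 14.0000] v=[8.0000 -4.5000 -1.0000 0.0000]
Step 3: x=[5.7188 5.6250 10.0938 13.9375] v=[4.8750 -1.0000 -2.6250 -0.2500]
Step 4: x=[5.4844 6.5157 9.2813 13.6641] v=[-0.9376 3.5626 -3.2501 -1.0937]
Step 5: x=[4.1367 7.8399 8.8731 13.0450] v=[-5.3907 5.2969 -1.6329 -2.4765]
Step 6: x=[2.6807 8.4966 9.2496 12.1329] v=[-5.8242 2.6269 1.5058 -3.6484]
Step 7: x=[2.0085 7.8876 10.1586 11.2500] v=[-2.6890 -2.4360 3.6361 -3.5317]
Step 8: x=[2.3039 6.3766 10.7727 10.8442] v=[1.1816 -6.0441 2.4565 -1.6231]

Answer: 2.3039 6.3766 10.7727 10.8442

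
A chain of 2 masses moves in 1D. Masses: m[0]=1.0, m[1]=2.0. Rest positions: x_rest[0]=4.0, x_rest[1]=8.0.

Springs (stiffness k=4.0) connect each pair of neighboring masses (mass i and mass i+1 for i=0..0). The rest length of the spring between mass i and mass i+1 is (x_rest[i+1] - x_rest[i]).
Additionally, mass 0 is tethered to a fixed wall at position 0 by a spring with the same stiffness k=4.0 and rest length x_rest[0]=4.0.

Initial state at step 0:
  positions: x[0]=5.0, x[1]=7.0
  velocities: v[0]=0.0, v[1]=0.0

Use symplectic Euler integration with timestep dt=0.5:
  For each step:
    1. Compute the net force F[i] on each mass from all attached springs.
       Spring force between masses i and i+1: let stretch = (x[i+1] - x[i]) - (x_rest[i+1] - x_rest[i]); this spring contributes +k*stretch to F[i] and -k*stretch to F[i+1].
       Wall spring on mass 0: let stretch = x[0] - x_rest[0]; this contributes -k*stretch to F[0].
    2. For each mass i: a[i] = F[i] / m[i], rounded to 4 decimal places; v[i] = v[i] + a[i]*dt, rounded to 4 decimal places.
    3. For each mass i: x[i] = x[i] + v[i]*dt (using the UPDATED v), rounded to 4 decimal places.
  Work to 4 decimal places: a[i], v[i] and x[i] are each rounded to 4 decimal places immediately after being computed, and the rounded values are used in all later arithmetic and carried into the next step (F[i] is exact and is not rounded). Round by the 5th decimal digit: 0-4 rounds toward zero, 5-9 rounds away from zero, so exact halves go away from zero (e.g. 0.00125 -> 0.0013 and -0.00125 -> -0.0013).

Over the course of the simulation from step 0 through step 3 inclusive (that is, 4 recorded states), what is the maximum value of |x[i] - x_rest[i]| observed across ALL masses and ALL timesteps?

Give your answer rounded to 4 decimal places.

Answer: 2.0000

Derivation:
Step 0: x=[5.0000 7.0000] v=[0.0000 0.0000]
Step 1: x=[2.0000 8.0000] v=[-6.0000 2.0000]
Step 2: x=[3.0000 8.0000] v=[2.0000 0.0000]
Step 3: x=[6.0000 7.5000] v=[6.0000 -1.0000]
Max displacement = 2.0000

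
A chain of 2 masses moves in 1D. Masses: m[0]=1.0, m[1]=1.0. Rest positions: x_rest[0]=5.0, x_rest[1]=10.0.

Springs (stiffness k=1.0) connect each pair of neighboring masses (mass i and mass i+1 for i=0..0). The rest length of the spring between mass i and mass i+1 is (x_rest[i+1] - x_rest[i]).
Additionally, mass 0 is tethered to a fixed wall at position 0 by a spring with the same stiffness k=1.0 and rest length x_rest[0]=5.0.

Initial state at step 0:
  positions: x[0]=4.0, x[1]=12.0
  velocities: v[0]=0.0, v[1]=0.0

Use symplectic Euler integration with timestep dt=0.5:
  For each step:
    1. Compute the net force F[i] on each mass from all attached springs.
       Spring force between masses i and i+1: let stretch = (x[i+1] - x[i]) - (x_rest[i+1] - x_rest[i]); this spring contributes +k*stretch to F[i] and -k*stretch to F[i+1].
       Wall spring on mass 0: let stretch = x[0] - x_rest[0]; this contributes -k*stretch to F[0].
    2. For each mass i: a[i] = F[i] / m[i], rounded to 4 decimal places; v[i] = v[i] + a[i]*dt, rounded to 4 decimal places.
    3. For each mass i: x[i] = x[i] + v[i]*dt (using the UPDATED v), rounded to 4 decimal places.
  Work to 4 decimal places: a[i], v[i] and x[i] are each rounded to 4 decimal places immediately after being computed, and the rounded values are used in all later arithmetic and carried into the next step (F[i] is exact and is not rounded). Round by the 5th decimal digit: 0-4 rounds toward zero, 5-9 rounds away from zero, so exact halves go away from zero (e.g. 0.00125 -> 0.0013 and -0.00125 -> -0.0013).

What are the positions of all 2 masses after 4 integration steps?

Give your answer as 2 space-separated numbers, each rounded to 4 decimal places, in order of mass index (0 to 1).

Answer: 6.5626 9.2774

Derivation:
Step 0: x=[4.0000 12.0000] v=[0.0000 0.0000]
Step 1: x=[5.0000 11.2500] v=[2.0000 -1.5000]
Step 2: x=[6.3125 10.1875] v=[2.6250 -2.1250]
Step 3: x=[7.0157 9.4063] v=[1.4063 -1.5625]
Step 4: x=[6.5626 9.2774] v=[-0.9063 -0.2578]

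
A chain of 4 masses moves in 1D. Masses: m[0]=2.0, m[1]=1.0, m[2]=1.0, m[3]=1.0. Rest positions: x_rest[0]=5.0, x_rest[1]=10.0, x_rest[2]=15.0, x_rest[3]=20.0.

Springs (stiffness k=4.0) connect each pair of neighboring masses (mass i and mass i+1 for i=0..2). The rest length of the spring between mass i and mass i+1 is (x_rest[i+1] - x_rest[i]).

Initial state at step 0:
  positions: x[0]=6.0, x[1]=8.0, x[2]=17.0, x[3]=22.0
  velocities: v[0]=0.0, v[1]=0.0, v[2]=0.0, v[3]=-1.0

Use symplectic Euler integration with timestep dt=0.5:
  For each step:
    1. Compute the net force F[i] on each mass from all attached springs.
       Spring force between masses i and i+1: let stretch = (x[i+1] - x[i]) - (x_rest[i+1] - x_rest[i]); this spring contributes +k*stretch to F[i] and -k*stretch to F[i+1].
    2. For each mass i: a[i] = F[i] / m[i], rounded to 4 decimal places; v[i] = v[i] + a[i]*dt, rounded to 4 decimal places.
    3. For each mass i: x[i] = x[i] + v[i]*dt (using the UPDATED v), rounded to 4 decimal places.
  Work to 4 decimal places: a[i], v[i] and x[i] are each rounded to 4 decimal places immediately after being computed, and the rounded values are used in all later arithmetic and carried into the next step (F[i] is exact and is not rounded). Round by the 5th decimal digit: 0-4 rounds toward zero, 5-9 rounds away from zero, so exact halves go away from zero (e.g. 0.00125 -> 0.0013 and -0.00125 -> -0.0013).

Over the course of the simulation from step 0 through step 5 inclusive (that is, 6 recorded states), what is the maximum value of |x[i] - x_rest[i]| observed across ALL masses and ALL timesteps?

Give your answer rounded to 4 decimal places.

Answer: 5.0000

Derivation:
Step 0: x=[6.0000 8.0000 17.0000 22.0000] v=[0.0000 0.0000 0.0000 -1.0000]
Step 1: x=[4.5000 15.0000 13.0000 21.5000] v=[-3.0000 14.0000 -8.0000 -1.0000]
Step 2: x=[5.7500 9.5000 19.5000 17.5000] v=[2.5000 -11.0000 13.0000 -8.0000]
Step 3: x=[6.3750 10.2500 14.0000 20.5000] v=[1.2500 1.5000 -11.0000 6.0000]
Step 4: x=[6.4375 10.8750 11.2500 22.0000] v=[0.1250 1.2500 -5.5000 3.0000]
Step 5: x=[6.2188 7.4375 18.8750 17.7500] v=[-0.4375 -6.8750 15.2500 -8.5000]
Max displacement = 5.0000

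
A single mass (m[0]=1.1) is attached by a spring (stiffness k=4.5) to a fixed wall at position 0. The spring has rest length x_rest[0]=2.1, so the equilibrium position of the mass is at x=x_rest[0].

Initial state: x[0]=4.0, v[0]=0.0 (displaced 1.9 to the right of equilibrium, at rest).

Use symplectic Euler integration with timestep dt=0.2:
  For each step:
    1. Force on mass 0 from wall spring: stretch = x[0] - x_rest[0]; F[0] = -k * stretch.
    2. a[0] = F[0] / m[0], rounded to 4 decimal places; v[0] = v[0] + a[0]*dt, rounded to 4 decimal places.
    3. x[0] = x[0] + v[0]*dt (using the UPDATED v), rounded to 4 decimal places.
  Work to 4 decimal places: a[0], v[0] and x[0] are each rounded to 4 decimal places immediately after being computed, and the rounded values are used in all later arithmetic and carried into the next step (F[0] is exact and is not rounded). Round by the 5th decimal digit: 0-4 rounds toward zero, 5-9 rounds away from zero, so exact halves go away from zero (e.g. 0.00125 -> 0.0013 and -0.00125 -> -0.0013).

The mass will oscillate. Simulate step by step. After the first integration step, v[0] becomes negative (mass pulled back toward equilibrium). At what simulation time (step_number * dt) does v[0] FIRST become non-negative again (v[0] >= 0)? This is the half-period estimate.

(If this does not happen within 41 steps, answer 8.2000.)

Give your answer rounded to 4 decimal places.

Step 0: x=[4.0000] v=[0.0000]
Step 1: x=[3.6891] v=[-1.5545]
Step 2: x=[3.1182] v=[-2.8547]
Step 3: x=[2.3806] v=[-3.6878]
Step 4: x=[1.5971] v=[-3.9174]
Step 5: x=[0.8959] v=[-3.5059]
Step 6: x=[0.3918] v=[-2.5207]
Step 7: x=[0.1672] v=[-1.1231]
Step 8: x=[0.2589] v=[0.4583]
First v>=0 after going negative at step 8, time=1.6000

Answer: 1.6000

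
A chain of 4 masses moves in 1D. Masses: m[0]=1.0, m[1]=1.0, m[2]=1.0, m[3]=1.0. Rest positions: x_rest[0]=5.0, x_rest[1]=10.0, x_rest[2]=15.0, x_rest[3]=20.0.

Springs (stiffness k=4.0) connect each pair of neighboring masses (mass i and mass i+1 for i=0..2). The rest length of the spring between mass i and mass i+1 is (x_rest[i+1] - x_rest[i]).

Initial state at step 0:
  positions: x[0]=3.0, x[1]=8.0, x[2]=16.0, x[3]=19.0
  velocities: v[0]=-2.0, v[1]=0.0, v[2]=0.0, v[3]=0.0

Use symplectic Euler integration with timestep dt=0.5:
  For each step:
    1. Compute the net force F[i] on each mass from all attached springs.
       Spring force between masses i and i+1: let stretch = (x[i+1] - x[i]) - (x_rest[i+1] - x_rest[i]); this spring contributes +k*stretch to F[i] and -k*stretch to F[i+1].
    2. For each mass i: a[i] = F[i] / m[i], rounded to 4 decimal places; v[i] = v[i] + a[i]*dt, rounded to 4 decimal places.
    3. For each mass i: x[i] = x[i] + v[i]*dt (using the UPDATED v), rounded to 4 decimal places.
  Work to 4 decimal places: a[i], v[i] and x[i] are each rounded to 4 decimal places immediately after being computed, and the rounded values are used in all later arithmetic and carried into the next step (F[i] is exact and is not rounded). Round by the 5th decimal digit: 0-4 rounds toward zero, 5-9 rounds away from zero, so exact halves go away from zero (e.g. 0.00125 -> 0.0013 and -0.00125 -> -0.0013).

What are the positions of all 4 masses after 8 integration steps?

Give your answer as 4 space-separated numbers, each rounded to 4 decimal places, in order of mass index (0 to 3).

Answer: 1.0000 6.0000 14.0000 17.0000

Derivation:
Step 0: x=[3.0000 8.0000 16.0000 19.0000] v=[-2.0000 0.0000 0.0000 0.0000]
Step 1: x=[2.0000 11.0000 11.0000 21.0000] v=[-2.0000 6.0000 -10.0000 4.0000]
Step 2: x=[5.0000 5.0000 16.0000 18.0000] v=[6.0000 -12.0000 10.0000 -6.0000]
Step 3: x=[3.0000 10.0000 12.0000 18.0000] v=[-4.0000 10.0000 -8.0000 0.0000]
Step 4: x=[3.0000 10.0000 12.0000 17.0000] v=[0.0000 0.0000 0.0000 -2.0000]
Step 5: x=[5.0000 5.0000 15.0000 16.0000] v=[4.0000 -10.0000 6.0000 -2.0000]
Step 6: x=[2.0000 10.0000 9.0000 19.0000] v=[-6.0000 10.0000 -12.0000 6.0000]
Step 7: x=[2.0000 6.0000 14.0000 17.0000] v=[0.0000 -8.0000 10.0000 -4.0000]
Step 8: x=[1.0000 6.0000 14.0000 17.0000] v=[-2.0000 0.0000 0.0000 0.0000]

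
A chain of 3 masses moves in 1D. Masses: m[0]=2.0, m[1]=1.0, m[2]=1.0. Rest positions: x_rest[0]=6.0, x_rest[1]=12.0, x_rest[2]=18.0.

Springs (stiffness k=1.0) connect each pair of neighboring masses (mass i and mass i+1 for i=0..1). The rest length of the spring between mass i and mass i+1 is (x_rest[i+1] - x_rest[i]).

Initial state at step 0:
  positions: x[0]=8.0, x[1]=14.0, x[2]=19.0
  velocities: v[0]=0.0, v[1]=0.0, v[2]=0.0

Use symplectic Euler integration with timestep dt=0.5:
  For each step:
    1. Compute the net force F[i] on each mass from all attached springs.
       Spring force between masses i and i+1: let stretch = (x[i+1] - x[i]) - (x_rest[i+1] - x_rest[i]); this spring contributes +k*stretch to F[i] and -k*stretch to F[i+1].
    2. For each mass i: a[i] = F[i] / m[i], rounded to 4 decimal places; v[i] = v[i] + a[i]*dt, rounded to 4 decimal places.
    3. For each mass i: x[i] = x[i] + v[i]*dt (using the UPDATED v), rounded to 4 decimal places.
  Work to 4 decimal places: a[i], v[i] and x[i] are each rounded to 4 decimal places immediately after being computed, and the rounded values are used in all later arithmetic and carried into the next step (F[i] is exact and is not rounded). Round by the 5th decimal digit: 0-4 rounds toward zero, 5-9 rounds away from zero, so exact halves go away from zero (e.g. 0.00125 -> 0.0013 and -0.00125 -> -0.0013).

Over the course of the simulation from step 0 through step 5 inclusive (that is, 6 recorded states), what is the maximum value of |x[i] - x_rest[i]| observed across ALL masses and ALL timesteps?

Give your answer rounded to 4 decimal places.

Answer: 2.1245

Derivation:
Step 0: x=[8.0000 14.0000 19.0000] v=[0.0000 0.0000 0.0000]
Step 1: x=[8.0000 13.7500 19.2500] v=[0.0000 -0.5000 0.5000]
Step 2: x=[7.9688 13.4375 19.6250] v=[-0.0625 -0.6250 0.7500]
Step 3: x=[7.8711 13.3047 19.9532] v=[-0.1954 -0.2656 0.6563]
Step 4: x=[7.7026 13.4757 20.1193] v=[-0.3370 0.3419 0.3321]
Step 5: x=[7.5057 13.8643 20.1245] v=[-0.3938 0.7772 0.0103]
Max displacement = 2.1245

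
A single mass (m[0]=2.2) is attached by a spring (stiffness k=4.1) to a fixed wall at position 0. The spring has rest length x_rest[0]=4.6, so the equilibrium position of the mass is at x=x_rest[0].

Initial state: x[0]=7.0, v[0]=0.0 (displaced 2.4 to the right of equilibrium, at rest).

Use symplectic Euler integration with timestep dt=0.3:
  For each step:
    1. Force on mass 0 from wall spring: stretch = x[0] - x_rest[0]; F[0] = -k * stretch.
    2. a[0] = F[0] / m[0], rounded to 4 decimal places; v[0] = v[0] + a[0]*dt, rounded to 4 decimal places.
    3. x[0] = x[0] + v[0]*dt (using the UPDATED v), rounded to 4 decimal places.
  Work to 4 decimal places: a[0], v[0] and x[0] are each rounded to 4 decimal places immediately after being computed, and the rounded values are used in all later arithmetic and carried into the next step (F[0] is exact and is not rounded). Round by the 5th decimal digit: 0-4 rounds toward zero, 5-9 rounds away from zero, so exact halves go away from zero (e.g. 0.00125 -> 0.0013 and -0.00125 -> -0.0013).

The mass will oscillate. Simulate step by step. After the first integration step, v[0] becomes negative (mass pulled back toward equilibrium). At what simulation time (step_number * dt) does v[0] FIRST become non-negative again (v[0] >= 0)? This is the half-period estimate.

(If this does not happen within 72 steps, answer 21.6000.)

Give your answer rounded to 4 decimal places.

Step 0: x=[7.0000] v=[0.0000]
Step 1: x=[6.5975] v=[-1.3418]
Step 2: x=[5.8599] v=[-2.4586]
Step 3: x=[4.9110] v=[-3.1630]
Step 4: x=[3.9099] v=[-3.3369]
Step 5: x=[3.0246] v=[-2.9511]
Step 6: x=[2.4035] v=[-2.0703]
Step 7: x=[2.1508] v=[-0.8423]
Step 8: x=[2.3089] v=[0.5270]
First v>=0 after going negative at step 8, time=2.4000

Answer: 2.4000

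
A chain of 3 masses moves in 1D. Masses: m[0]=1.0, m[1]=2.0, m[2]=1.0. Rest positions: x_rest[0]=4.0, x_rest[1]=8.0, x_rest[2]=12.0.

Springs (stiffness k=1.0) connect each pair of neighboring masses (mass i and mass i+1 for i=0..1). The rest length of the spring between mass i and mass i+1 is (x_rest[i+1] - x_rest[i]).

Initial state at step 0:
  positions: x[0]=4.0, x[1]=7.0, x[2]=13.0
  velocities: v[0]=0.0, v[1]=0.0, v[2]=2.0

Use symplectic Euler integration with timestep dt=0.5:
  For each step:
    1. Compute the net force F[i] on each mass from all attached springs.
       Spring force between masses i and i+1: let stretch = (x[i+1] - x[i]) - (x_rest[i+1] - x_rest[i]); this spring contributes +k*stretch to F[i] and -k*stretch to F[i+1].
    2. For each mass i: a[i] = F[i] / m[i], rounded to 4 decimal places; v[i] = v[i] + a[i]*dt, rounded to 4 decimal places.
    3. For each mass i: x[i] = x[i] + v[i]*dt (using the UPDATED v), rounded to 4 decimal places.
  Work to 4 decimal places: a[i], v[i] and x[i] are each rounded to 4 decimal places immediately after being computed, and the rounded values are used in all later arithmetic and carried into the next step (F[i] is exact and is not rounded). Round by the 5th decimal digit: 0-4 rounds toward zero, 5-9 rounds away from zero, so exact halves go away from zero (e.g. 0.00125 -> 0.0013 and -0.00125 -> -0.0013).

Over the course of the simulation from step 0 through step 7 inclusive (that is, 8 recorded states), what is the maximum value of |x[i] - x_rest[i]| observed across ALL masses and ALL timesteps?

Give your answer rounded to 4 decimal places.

Answer: 2.4762

Derivation:
Step 0: x=[4.0000 7.0000 13.0000] v=[0.0000 0.0000 2.0000]
Step 1: x=[3.7500 7.3750 13.5000] v=[-0.5000 0.7500 1.0000]
Step 2: x=[3.4063 8.0625 13.4688] v=[-0.6875 1.3750 -0.0625]
Step 3: x=[3.2266 8.8438 13.0860] v=[-0.3594 1.5626 -0.7657]
Step 4: x=[3.4512 9.4533 12.6426] v=[0.4492 1.2189 -0.8868]
Step 5: x=[4.1764 9.7112 12.4019] v=[1.4503 0.5157 -0.4815]
Step 6: x=[5.2853 9.6135 12.4885] v=[2.2177 -0.1954 0.1732]
Step 7: x=[6.4762 9.3342 12.8564] v=[2.3818 -0.5587 0.7357]
Max displacement = 2.4762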